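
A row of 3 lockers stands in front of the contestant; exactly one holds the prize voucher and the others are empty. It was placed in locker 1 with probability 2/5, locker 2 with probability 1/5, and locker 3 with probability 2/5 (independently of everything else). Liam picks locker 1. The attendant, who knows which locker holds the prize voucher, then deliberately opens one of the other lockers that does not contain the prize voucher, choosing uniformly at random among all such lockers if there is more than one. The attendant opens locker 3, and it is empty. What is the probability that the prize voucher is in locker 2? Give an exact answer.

Condition on the true location of the prize voucher.
If it is in locker 1 (prior 2/5): the attendant has 2 equally likely choices, so probability 1/2; weight (2/5)·(1/2) = 1/5.
If it is in locker 2 (prior 1/5): the attendant has no choice, probability 1; weight (1/5)·1 = 1/5.
If it is in locker 3 (prior 2/5): the attendant opened locker 3, so this case is ruled out; weight (2/5)·0 = 0.
The weights sum to 2/5.
So P(the prize voucher in locker 2 | the attendant opened locker 3) = (1/5) / (2/5) = 1/2.

1/2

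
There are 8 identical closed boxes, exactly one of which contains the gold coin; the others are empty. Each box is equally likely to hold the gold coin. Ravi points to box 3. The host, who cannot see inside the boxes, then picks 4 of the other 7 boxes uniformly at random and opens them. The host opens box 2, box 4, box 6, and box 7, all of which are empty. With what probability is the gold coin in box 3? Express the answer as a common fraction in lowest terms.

Consider each possible location of the gold coin in turn.
If it is in any of boxes 1, 3, 5, and 8 (prior 1/8 each): the host picks exactly this set with probability 1/35 regardless, and none is the prize; weight (1/8)·(1/35) = 1/280 each.
If it is in any of boxes 2, 4, 6, and 7 (prior 1/8 each): that box was opened and seen not to hold the prize — ruled out; weight (1/8)·0 = 0 each.
The weights sum to 1/70.
So P(the gold coin in box 3 | the host opened box 2, box 4, box 6, and box 7) = (1/280) / (1/70) = 1/4.

1/4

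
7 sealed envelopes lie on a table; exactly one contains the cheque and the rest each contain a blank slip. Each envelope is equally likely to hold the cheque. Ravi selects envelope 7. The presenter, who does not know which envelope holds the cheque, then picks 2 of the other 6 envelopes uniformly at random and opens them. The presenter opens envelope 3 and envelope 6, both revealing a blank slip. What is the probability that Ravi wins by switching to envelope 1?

1/5

Because the presenter chose which envelopes to open without knowing where the cheque is, the choice is independent of the prize location. Learning that none of the 2 opened envelopes holds the cheque simply rules out those 2 locations and leaves the remaining 5 envelopes still equally likely by symmetry.
So P(the cheque in envelope 1) = 1/5.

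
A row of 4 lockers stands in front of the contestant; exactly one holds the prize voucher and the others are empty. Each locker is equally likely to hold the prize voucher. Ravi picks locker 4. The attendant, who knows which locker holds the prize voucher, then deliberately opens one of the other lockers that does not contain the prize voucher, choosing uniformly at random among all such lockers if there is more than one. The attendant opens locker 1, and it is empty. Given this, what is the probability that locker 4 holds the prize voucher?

Consider each possible location of the prize voucher in turn.
If it is in locker 1 (prior 1/4): the attendant opened locker 1, so this case is ruled out; weight (1/4)·0 = 0.
If it is in either of lockers 2 and 3 (prior 1/4 each): the attendant has 2 equally likely choices, so probability 1/2; weight (1/4)·(1/2) = 1/8 each.
If it is in locker 4 (prior 1/4): the attendant has 3 equally likely choices, so probability 1/3; weight (1/4)·(1/3) = 1/12.
The weights sum to 1/3.
So P(the prize voucher in locker 4 | the attendant opened locker 1) = (1/12) / (1/3) = 1/4.

1/4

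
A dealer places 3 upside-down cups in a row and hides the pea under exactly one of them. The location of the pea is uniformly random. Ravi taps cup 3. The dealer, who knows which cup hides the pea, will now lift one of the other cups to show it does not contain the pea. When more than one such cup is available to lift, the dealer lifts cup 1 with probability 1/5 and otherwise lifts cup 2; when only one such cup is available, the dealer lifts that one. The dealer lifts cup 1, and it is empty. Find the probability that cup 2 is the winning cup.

Condition on the true location of the pea.
If it is under cup 1 (prior 1/3): the dealer opened cup 1, so this case is ruled out; weight (1/3)·0 = 0.
If it is under cup 2 (prior 1/3): only cup 1 is available, probability 1; weight (1/3)·1 = 1/3.
If it is under cup 3 (prior 1/3): cup 1 is available, opened with probability 1/5; weight (1/3)·(1/5) = 1/15.
The weights sum to 2/5.
So P(the pea under cup 2 | the dealer opened cup 1) = (1/3) / (2/5) = 5/6.

5/6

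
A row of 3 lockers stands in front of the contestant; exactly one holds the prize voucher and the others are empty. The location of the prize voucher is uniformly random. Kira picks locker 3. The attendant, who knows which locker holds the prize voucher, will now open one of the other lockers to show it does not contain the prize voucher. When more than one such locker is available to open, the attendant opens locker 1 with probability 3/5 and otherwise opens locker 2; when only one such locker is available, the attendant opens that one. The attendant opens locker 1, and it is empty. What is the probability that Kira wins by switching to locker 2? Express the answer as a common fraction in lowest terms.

5/8

Condition on the true location of the prize voucher.
If it is in locker 1 (prior 1/3): the attendant opened locker 1, so this case is ruled out; weight (1/3)·0 = 0.
If it is in locker 2 (prior 1/3): only locker 1 is available, probability 1; weight (1/3)·1 = 1/3.
If it is in locker 3 (prior 1/3): locker 1 is available, opened with probability 3/5; weight (1/3)·(3/5) = 1/5.
The weights sum to 8/15.
So P(the prize voucher in locker 2 | the attendant opened locker 1) = (1/3) / (8/15) = 5/8.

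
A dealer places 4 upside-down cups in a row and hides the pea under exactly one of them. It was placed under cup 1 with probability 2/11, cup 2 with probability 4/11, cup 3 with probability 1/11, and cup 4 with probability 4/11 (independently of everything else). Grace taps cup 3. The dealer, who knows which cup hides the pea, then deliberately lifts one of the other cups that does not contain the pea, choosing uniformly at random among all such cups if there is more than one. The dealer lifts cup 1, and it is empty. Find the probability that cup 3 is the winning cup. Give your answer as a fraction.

1/13

Apply Bayes' rule, conditioning on where the pea actually is.
If it is under cup 1 (prior 2/11): the dealer opened cup 1, so this case is ruled out; weight (2/11)·0 = 0.
If it is under either of cups 2 and 4 (prior 4/11 each): the dealer has 2 equally likely choices, so probability 1/2; weight (4/11)·(1/2) = 2/11 each.
If it is under cup 3 (prior 1/11): the dealer has 3 equally likely choices, so probability 1/3; weight (1/11)·(1/3) = 1/33.
The weights sum to 13/33.
So P(the pea under cup 3 | the dealer opened cup 1) = (1/33) / (13/33) = 1/13.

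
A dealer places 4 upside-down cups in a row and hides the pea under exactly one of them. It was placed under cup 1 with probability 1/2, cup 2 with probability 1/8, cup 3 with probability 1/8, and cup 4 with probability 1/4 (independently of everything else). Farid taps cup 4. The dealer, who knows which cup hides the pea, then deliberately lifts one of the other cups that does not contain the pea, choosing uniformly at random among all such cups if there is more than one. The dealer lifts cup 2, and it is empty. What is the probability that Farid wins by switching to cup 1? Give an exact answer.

12/19

Apply Bayes' rule, conditioning on where the pea actually is.
If it is under cup 1 (prior 1/2): the dealer has 2 equally likely choices, so probability 1/2; weight (1/2)·(1/2) = 1/4.
If it is under cup 2 (prior 1/8): the dealer opened cup 2, so this case is ruled out; weight (1/8)·0 = 0.
If it is under cup 3 (prior 1/8): the dealer has 2 equally likely choices, so probability 1/2; weight (1/8)·(1/2) = 1/16.
If it is under cup 4 (prior 1/4): the dealer has 3 equally likely choices, so probability 1/3; weight (1/4)·(1/3) = 1/12.
The weights sum to 19/48.
So P(the pea under cup 1 | the dealer opened cup 2) = (1/4) / (19/48) = 12/19.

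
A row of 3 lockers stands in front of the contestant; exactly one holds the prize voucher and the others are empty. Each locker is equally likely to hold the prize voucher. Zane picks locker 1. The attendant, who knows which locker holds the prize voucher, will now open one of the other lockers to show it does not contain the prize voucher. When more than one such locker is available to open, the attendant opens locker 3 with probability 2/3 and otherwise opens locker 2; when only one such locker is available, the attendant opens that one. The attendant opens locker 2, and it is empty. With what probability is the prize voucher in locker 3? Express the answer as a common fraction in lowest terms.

3/4

Condition on the true location of the prize voucher.
If it is in locker 1 (prior 1/3): locker 3 is available but not opened, probability 1/3; weight (1/3)·(1/3) = 1/9.
If it is in locker 2 (prior 1/3): the attendant opened locker 2, so this case is ruled out; weight (1/3)·0 = 0.
If it is in locker 3 (prior 1/3): only locker 2 is available, probability 1; weight (1/3)·1 = 1/3.
The weights sum to 4/9.
So P(the prize voucher in locker 3 | the attendant opened locker 2) = (1/3) / (4/9) = 3/4.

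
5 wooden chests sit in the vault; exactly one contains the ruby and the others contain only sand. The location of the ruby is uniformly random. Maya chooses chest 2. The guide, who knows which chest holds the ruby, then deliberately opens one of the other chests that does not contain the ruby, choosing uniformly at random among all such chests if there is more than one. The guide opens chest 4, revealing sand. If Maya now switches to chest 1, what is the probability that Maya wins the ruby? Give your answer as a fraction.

4/15

Consider each possible location of the ruby in turn.
If it is in any of chests 1, 3, and 5 (prior 1/5 each): the guide has 3 equally likely choices, so probability 1/3; weight (1/5)·(1/3) = 1/15 each.
If it is in chest 2 (prior 1/5): the guide has 4 equally likely choices, so probability 1/4; weight (1/5)·(1/4) = 1/20.
If it is in chest 4 (prior 1/5): the guide opened chest 4, so this case is ruled out; weight (1/5)·0 = 0.
The weights sum to 1/4.
So P(the ruby in chest 1 | the guide opened chest 4) = (1/15) / (1/4) = 4/15.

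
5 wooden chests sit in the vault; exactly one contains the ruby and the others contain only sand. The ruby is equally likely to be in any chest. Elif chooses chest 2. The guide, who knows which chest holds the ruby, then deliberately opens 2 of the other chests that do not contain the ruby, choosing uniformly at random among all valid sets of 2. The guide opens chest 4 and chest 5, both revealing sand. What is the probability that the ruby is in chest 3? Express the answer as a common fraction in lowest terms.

2/5

Apply Bayes' rule, conditioning on where the ruby actually is.
If it is in either of chests 1 and 3 (prior 1/5 each): the guide has 3 equally likely choices, so probability 1/3; weight (1/5)·(1/3) = 1/15 each.
If it is in chest 2 (prior 1/5): the guide has 6 equally likely choices, so probability 1/6; weight (1/5)·(1/6) = 1/30.
If it is in either of chests 4 and 5 (prior 1/5 each): that chest was opened and seen not to hold the prize — ruled out; weight (1/5)·0 = 0 each.
The weights sum to 1/6.
So P(the ruby in chest 3 | the guide opened chest 4 and chest 5) = (1/15) / (1/6) = 2/5.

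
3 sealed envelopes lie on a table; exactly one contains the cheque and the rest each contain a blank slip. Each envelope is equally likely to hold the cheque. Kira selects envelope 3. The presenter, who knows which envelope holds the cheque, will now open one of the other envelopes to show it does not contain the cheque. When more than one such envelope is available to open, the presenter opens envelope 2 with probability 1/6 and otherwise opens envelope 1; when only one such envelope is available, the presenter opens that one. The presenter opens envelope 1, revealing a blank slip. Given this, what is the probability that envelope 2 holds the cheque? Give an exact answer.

Consider each possible location of the cheque in turn.
If it is in envelope 1 (prior 1/3): the presenter opened envelope 1, so this case is ruled out; weight (1/3)·0 = 0.
If it is in envelope 2 (prior 1/3): only envelope 1 is available, probability 1; weight (1/3)·1 = 1/3.
If it is in envelope 3 (prior 1/3): envelope 2 is available but not opened, probability 5/6; weight (1/3)·(5/6) = 5/18.
The weights sum to 11/18.
So P(the cheque in envelope 2 | the presenter opened envelope 1) = (1/3) / (11/18) = 6/11.

6/11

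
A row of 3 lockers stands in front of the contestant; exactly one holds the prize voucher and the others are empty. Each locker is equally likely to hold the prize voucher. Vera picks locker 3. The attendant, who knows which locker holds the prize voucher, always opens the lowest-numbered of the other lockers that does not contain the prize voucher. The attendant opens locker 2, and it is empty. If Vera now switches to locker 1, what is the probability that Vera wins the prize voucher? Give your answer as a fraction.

1

Condition on the true location of the prize voucher.
If it is in locker 1 (prior 1/3): locker 2 is the lowest-numbered option available, probability 1; weight (1/3)·1 = 1/3.
If it is in locker 2 (prior 1/3): the attendant opened locker 2, so this case is ruled out; weight (1/3)·0 = 0.
If it is in locker 3 (prior 1/3): the attendant would have opened locker 1 instead, probability 0; weight (1/3)·0 = 0.
The weights sum to 1/3.
So P(the prize voucher in locker 1 | the attendant opened locker 2) = (1/3) / (1/3) = 1.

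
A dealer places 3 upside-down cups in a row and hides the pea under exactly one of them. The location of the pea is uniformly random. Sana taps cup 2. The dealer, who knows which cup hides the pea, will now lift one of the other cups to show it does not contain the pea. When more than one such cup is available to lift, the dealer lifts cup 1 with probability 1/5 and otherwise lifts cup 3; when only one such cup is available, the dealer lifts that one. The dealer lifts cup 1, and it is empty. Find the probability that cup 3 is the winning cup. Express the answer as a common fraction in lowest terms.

Condition on the true location of the pea.
If it is under cup 1 (prior 1/3): the dealer opened cup 1, so this case is ruled out; weight (1/3)·0 = 0.
If it is under cup 2 (prior 1/3): cup 1 is available, opened with probability 1/5; weight (1/3)·(1/5) = 1/15.
If it is under cup 3 (prior 1/3): only cup 1 is available, probability 1; weight (1/3)·1 = 1/3.
The weights sum to 2/5.
So P(the pea under cup 3 | the dealer opened cup 1) = (1/3) / (2/5) = 5/6.

5/6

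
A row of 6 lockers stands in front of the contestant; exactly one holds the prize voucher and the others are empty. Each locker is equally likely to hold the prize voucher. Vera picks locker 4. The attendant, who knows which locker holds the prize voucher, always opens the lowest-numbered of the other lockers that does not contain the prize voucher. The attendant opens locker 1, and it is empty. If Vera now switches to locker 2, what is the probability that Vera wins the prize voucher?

Apply Bayes' rule, conditioning on where the prize voucher actually is.
If it is in locker 1 (prior 1/6): the attendant opened locker 1, so this case is ruled out; weight (1/6)·0 = 0.
If it is in any of lockers 2, 3, 4, 5, and 6 (prior 1/6 each): locker 1 is the lowest-numbered option available, probability 1; weight (1/6)·1 = 1/6 each.
The weights sum to 5/6.
So P(the prize voucher in locker 2 | the attendant opened locker 1) = (1/6) / (5/6) = 1/5.

1/5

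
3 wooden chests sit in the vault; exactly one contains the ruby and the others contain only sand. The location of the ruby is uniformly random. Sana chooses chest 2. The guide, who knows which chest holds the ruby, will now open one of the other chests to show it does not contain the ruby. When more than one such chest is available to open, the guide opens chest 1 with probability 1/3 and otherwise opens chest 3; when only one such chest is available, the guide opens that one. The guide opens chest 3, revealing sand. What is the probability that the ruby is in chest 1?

Consider each possible location of the ruby in turn.
If it is in chest 1 (prior 1/3): only chest 3 is available, probability 1; weight (1/3)·1 = 1/3.
If it is in chest 2 (prior 1/3): chest 1 is available but not opened, probability 2/3; weight (1/3)·(2/3) = 2/9.
If it is in chest 3 (prior 1/3): the guide opened chest 3, so this case is ruled out; weight (1/3)·0 = 0.
The weights sum to 5/9.
So P(the ruby in chest 1 | the guide opened chest 3) = (1/3) / (5/9) = 3/5.

3/5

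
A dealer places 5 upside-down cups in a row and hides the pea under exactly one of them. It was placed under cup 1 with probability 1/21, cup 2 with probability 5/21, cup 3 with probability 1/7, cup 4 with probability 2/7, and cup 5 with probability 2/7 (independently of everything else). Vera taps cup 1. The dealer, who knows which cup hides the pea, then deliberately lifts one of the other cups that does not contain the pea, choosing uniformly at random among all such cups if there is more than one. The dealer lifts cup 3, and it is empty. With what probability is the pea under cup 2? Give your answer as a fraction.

20/71

Consider each possible location of the pea in turn.
If it is under cup 1 (prior 1/21): the dealer has 4 equally likely choices, so probability 1/4; weight (1/21)·(1/4) = 1/84.
If it is under cup 2 (prior 5/21): the dealer has 3 equally likely choices, so probability 1/3; weight (5/21)·(1/3) = 5/63.
If it is under cup 3 (prior 1/7): the dealer opened cup 3, so this case is ruled out; weight (1/7)·0 = 0.
If it is under either of cups 4 and 5 (prior 2/7 each): the dealer has 3 equally likely choices, so probability 1/3; weight (2/7)·(1/3) = 2/21 each.
The weights sum to 71/252.
So P(the pea under cup 2 | the dealer opened cup 3) = (5/63) / (71/252) = 20/71.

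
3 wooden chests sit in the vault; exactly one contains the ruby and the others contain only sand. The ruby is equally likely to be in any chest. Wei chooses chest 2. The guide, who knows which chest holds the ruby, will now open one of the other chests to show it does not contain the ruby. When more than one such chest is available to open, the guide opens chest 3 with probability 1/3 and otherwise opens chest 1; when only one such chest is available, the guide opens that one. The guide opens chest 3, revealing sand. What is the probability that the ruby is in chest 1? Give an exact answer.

Consider each possible location of the ruby in turn.
If it is in chest 1 (prior 1/3): only chest 3 is available, probability 1; weight (1/3)·1 = 1/3.
If it is in chest 2 (prior 1/3): chest 3 is available, opened with probability 1/3; weight (1/3)·(1/3) = 1/9.
If it is in chest 3 (prior 1/3): the guide opened chest 3, so this case is ruled out; weight (1/3)·0 = 0.
The weights sum to 4/9.
So P(the ruby in chest 1 | the guide opened chest 3) = (1/3) / (4/9) = 3/4.

3/4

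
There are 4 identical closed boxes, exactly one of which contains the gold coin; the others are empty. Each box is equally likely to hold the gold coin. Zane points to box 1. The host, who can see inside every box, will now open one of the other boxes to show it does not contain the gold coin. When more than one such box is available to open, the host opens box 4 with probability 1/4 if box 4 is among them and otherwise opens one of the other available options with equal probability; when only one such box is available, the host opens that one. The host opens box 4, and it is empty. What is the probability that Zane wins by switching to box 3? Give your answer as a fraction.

1/3

Condition on the true location of the gold coin.
If it is in any of boxes 1, 2, and 3 (prior 1/4 each): box 4 is available, opened with probability 1/4; weight (1/4)·(1/4) = 1/16 each.
If it is in box 4 (prior 1/4): the host opened box 4, so this case is ruled out; weight (1/4)·0 = 0.
The weights sum to 3/16.
So P(the gold coin in box 3 | the host opened box 4) = (1/16) / (3/16) = 1/3.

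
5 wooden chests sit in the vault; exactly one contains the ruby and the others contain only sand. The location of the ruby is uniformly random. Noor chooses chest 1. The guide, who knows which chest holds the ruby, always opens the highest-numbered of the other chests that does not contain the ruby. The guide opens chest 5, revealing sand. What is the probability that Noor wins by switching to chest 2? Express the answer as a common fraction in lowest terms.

1/4

Condition on the true location of the ruby.
If it is in any of chests 1, 2, 3, and 4 (prior 1/5 each): chest 5 is the highest-numbered option available, probability 1; weight (1/5)·1 = 1/5 each.
If it is in chest 5 (prior 1/5): the guide opened chest 5, so this case is ruled out; weight (1/5)·0 = 0.
The weights sum to 4/5.
So P(the ruby in chest 2 | the guide opened chest 5) = (1/5) / (4/5) = 1/4.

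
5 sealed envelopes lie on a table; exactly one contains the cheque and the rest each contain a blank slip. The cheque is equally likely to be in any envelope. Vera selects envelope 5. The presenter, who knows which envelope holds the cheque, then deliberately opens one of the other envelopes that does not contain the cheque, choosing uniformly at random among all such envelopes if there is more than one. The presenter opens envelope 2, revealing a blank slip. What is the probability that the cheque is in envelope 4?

Condition on the true location of the cheque.
If it is in any of envelopes 1, 3, and 4 (prior 1/5 each): the presenter has 3 equally likely choices, so probability 1/3; weight (1/5)·(1/3) = 1/15 each.
If it is in envelope 2 (prior 1/5): the presenter opened envelope 2, so this case is ruled out; weight (1/5)·0 = 0.
If it is in envelope 5 (prior 1/5): the presenter has 4 equally likely choices, so probability 1/4; weight (1/5)·(1/4) = 1/20.
The weights sum to 1/4.
So P(the cheque in envelope 4 | the presenter opened envelope 2) = (1/15) / (1/4) = 4/15.

4/15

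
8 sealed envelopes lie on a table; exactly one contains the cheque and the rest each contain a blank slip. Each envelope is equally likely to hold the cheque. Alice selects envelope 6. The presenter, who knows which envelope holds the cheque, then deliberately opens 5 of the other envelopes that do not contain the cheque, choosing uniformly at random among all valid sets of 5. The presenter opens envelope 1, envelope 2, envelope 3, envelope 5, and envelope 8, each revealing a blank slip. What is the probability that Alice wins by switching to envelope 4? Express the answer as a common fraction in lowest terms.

7/16

Condition on the true location of the cheque.
If it is in any of envelopes 1, 2, 3, 5, and 8 (prior 1/8 each): that envelope was opened and seen not to hold the prize — ruled out; weight (1/8)·0 = 0 each.
If it is in either of envelopes 4 and 7 (prior 1/8 each): the presenter has 6 equally likely choices, so probability 1/6; weight (1/8)·(1/6) = 1/48 each.
If it is in envelope 6 (prior 1/8): the presenter has 21 equally likely choices, so probability 1/21; weight (1/8)·(1/21) = 1/168.
The weights sum to 1/21.
So P(the cheque in envelope 4 | the presenter opened envelope 1, envelope 2, envelope 3, envelope 5, and envelope 8) = (1/48) / (1/21) = 7/16.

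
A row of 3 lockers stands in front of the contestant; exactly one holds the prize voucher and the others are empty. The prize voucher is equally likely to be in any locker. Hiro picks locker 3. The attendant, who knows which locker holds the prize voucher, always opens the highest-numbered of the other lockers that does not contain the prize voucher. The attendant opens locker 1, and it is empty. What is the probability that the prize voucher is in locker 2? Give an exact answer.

Apply Bayes' rule, conditioning on where the prize voucher actually is.
If it is in locker 1 (prior 1/3): the attendant opened locker 1, so this case is ruled out; weight (1/3)·0 = 0.
If it is in locker 2 (prior 1/3): locker 1 is the highest-numbered option available, probability 1; weight (1/3)·1 = 1/3.
If it is in locker 3 (prior 1/3): the attendant would have opened locker 2 instead, probability 0; weight (1/3)·0 = 0.
The weights sum to 1/3.
So P(the prize voucher in locker 2 | the attendant opened locker 1) = (1/3) / (1/3) = 1.

1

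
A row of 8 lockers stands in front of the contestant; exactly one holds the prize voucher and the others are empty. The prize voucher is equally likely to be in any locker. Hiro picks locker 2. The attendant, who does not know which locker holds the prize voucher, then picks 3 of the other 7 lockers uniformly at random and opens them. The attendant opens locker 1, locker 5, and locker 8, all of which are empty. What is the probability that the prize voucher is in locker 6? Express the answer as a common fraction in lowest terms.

1/5

Consider each possible location of the prize voucher in turn.
If it is in any of lockers 1, 5, and 8 (prior 1/8 each): that locker was opened and seen not to hold the prize — ruled out; weight (1/8)·0 = 0 each.
If it is in any of lockers 2, 3, 4, 6, and 7 (prior 1/8 each): the attendant picks exactly this set with probability 1/35 regardless, and none is the prize; weight (1/8)·(1/35) = 1/280 each.
The weights sum to 1/56.
So P(the prize voucher in locker 6 | the attendant opened locker 1, locker 5, and locker 8) = (1/280) / (1/56) = 1/5.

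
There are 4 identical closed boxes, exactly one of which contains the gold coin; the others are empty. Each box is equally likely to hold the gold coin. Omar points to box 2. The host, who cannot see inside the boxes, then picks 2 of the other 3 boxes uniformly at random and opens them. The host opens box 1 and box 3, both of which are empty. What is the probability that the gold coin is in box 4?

1/2

Consider each possible location of the gold coin in turn.
If it is in either of boxes 1 and 3 (prior 1/4 each): that box was opened and seen not to hold the prize — ruled out; weight (1/4)·0 = 0 each.
If it is in either of boxes 2 and 4 (prior 1/4 each): the host picks exactly this set with probability 1/3 regardless, and none is the prize; weight (1/4)·(1/3) = 1/12 each.
The weights sum to 1/6.
So P(the gold coin in box 4 | the host opened box 1 and box 3) = (1/12) / (1/6) = 1/2.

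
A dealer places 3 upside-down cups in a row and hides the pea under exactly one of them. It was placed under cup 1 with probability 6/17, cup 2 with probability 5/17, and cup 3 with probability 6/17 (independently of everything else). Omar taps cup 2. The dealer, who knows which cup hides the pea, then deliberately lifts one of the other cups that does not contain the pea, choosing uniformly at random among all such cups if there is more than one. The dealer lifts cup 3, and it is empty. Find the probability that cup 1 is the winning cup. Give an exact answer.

Consider each possible location of the pea in turn.
If it is under cup 1 (prior 6/17): the dealer has no choice, probability 1; weight (6/17)·1 = 6/17.
If it is under cup 2 (prior 5/17): the dealer has 2 equally likely choices, so probability 1/2; weight (5/17)·(1/2) = 5/34.
If it is under cup 3 (prior 6/17): the dealer opened cup 3, so this case is ruled out; weight (6/17)·0 = 0.
The weights sum to 1/2.
So P(the pea under cup 1 | the dealer opened cup 3) = (6/17) / (1/2) = 12/17.

12/17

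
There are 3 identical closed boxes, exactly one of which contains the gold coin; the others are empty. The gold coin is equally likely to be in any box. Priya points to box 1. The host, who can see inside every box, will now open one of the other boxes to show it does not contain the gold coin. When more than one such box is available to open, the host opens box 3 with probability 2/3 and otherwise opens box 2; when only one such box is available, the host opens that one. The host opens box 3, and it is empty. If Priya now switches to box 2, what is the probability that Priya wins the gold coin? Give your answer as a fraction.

3/5

Consider each possible location of the gold coin in turn.
If it is in box 1 (prior 1/3): box 3 is available, opened with probability 2/3; weight (1/3)·(2/3) = 2/9.
If it is in box 2 (prior 1/3): only box 3 is available, probability 1; weight (1/3)·1 = 1/3.
If it is in box 3 (prior 1/3): the host opened box 3, so this case is ruled out; weight (1/3)·0 = 0.
The weights sum to 5/9.
So P(the gold coin in box 2 | the host opened box 3) = (1/3) / (5/9) = 3/5.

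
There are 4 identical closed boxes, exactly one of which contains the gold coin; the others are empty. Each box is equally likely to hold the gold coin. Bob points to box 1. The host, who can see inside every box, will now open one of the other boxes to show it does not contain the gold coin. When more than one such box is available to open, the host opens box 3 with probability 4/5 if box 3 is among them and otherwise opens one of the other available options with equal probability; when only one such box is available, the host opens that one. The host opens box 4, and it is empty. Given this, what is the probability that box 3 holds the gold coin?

Apply Bayes' rule, conditioning on where the gold coin actually is.
If it is in box 1 (prior 1/4): box 3 is available but not opened; box 4 gets probability (1 − 4/5)/2 = 1/10; weight (1/4)·(1/10) = 1/40.
If it is in box 2 (prior 1/4): box 3 is available but not opened, probability 1/5; weight (1/4)·(1/5) = 1/20.
If it is in box 3 (prior 1/4): box 3 holds the prize so is unavailable; the host chooses uniformly among the 2 others, probability 1/2; weight (1/4)·(1/2) = 1/8.
If it is in box 4 (prior 1/4): the host opened box 4, so this case is ruled out; weight (1/4)·0 = 0.
The weights sum to 1/5.
So P(the gold coin in box 3 | the host opened box 4) = (1/8) / (1/5) = 5/8.

5/8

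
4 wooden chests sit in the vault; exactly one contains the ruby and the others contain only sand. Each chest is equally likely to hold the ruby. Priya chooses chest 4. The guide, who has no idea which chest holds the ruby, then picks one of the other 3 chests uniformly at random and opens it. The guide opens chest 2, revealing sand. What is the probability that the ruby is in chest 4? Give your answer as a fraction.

1/3

Apply Bayes' rule, conditioning on where the ruby actually is.
If it is in any of chests 1, 3, and 4 (prior 1/4 each): the guide picks chest 2 with probability 1/3 regardless, and it is not the prize; weight (1/4)·(1/3) = 1/12 each.
If it is in chest 2 (prior 1/4): the guide opened chest 2, so this case is ruled out; weight (1/4)·0 = 0.
The weights sum to 1/4.
So P(the ruby in chest 4 | the guide opened chest 2) = (1/12) / (1/4) = 1/3.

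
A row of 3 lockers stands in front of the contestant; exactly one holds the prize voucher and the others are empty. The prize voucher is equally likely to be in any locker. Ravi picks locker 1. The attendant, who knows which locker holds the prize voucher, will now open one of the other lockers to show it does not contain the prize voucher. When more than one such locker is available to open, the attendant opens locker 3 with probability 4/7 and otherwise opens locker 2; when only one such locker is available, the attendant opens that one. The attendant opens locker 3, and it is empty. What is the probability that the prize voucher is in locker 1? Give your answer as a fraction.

4/11

Condition on the true location of the prize voucher.
If it is in locker 1 (prior 1/3): locker 3 is available, opened with probability 4/7; weight (1/3)·(4/7) = 4/21.
If it is in locker 2 (prior 1/3): only locker 3 is available, probability 1; weight (1/3)·1 = 1/3.
If it is in locker 3 (prior 1/3): the attendant opened locker 3, so this case is ruled out; weight (1/3)·0 = 0.
The weights sum to 11/21.
So P(the prize voucher in locker 1 | the attendant opened locker 3) = (4/21) / (11/21) = 4/11.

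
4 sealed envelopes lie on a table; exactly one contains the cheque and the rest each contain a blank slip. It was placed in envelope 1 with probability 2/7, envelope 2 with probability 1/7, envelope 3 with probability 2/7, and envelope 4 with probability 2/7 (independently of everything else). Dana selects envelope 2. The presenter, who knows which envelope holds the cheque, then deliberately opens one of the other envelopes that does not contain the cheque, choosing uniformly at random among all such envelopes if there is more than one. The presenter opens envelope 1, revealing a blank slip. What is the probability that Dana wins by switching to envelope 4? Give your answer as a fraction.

Consider each possible location of the cheque in turn.
If it is in envelope 1 (prior 2/7): the presenter opened envelope 1, so this case is ruled out; weight (2/7)·0 = 0.
If it is in envelope 2 (prior 1/7): the presenter has 3 equally likely choices, so probability 1/3; weight (1/7)·(1/3) = 1/21.
If it is in either of envelopes 3 and 4 (prior 2/7 each): the presenter has 2 equally likely choices, so probability 1/2; weight (2/7)·(1/2) = 1/7 each.
The weights sum to 1/3.
So P(the cheque in envelope 4 | the presenter opened envelope 1) = (1/7) / (1/3) = 3/7.

3/7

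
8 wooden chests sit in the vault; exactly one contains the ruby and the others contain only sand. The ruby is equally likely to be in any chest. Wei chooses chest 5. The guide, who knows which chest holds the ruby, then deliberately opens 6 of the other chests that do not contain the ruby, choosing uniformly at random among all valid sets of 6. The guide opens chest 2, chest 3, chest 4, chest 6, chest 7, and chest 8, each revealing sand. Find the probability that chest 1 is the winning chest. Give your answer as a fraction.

Condition on the true location of the ruby.
If it is in chest 1 (prior 1/8): the guide has no choice, probability 1; weight (1/8)·1 = 1/8.
If it is in any of chests 2, 3, 4, 6, 7, and 8 (prior 1/8 each): that chest was opened and seen not to hold the prize — ruled out; weight (1/8)·0 = 0 each.
If it is in chest 5 (prior 1/8): the guide has 7 equally likely choices, so probability 1/7; weight (1/8)·(1/7) = 1/56.
The weights sum to 1/7.
So P(the ruby in chest 1 | the guide opened chest 2, chest 3, chest 4, chest 6, chest 7, and chest 8) = (1/8) / (1/7) = 7/8.

7/8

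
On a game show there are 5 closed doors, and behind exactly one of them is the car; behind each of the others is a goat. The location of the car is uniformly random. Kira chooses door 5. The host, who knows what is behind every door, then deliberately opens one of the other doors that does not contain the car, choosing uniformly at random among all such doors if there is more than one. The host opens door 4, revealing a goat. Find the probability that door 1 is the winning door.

4/15

Consider each possible location of the car in turn.
If it is behind any of doors 1, 2, and 3 (prior 1/5 each): the host has 3 equally likely choices, so probability 1/3; weight (1/5)·(1/3) = 1/15 each.
If it is behind door 4 (prior 1/5): the host opened door 4, so this case is ruled out; weight (1/5)·0 = 0.
If it is behind door 5 (prior 1/5): the host has 4 equally likely choices, so probability 1/4; weight (1/5)·(1/4) = 1/20.
The weights sum to 1/4.
So P(the car behind door 1 | the host opened door 4) = (1/15) / (1/4) = 4/15.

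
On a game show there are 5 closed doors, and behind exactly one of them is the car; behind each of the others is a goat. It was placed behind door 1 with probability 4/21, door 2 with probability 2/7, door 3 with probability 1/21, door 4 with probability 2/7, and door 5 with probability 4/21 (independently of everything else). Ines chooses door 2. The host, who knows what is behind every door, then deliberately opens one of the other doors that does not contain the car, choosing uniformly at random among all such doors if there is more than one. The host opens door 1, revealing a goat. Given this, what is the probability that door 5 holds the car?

8/31

Consider each possible location of the car in turn.
If it is behind door 1 (prior 4/21): the host opened door 1, so this case is ruled out; weight (4/21)·0 = 0.
If it is behind door 2 (prior 2/7): the host has 4 equally likely choices, so probability 1/4; weight (2/7)·(1/4) = 1/14.
If it is behind door 3 (prior 1/21): the host has 3 equally likely choices, so probability 1/3; weight (1/21)·(1/3) = 1/63.
If it is behind door 4 (prior 2/7): the host has 3 equally likely choices, so probability 1/3; weight (2/7)·(1/3) = 2/21.
If it is behind door 5 (prior 4/21): the host has 3 equally likely choices, so probability 1/3; weight (4/21)·(1/3) = 4/63.
The weights sum to 31/126.
So P(the car behind door 5 | the host opened door 1) = (4/63) / (31/126) = 8/31.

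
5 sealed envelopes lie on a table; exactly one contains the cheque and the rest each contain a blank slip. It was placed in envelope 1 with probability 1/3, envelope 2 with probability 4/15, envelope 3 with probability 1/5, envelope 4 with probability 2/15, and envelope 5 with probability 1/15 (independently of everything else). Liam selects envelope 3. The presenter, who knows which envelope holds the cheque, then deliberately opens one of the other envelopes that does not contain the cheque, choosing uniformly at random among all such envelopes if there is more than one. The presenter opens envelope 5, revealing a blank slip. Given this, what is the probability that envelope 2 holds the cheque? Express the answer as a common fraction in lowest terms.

16/53

Condition on the true location of the cheque.
If it is in envelope 1 (prior 1/3): the presenter has 3 equally likely choices, so probability 1/3; weight (1/3)·(1/3) = 1/9.
If it is in envelope 2 (prior 4/15): the presenter has 3 equally likely choices, so probability 1/3; weight (4/15)·(1/3) = 4/45.
If it is in envelope 3 (prior 1/5): the presenter has 4 equally likely choices, so probability 1/4; weight (1/5)·(1/4) = 1/20.
If it is in envelope 4 (prior 2/15): the presenter has 3 equally likely choices, so probability 1/3; weight (2/15)·(1/3) = 2/45.
If it is in envelope 5 (prior 1/15): the presenter opened envelope 5, so this case is ruled out; weight (1/15)·0 = 0.
The weights sum to 53/180.
So P(the cheque in envelope 2 | the presenter opened envelope 5) = (4/45) / (53/180) = 16/53.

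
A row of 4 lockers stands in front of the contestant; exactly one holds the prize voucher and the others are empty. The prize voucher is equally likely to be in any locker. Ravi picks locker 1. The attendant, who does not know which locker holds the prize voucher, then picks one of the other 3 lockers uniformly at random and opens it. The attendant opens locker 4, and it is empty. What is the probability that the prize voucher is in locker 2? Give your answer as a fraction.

Because the attendant chose which locker to open without knowing where the prize voucher is, the choice is independent of the prize location. Learning that locker 4 does not hold the prize voucher simply rules out that one location and leaves the remaining 3 lockers still equally likely by symmetry.
So P(the prize voucher in locker 2) = 1/3.

1/3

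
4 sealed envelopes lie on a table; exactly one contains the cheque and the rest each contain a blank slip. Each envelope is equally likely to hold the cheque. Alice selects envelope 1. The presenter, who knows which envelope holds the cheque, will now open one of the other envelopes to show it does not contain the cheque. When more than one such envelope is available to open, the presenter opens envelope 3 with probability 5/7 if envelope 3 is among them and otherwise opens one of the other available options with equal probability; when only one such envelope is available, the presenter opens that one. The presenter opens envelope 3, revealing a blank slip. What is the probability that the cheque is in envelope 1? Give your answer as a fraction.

Condition on the true location of the cheque.
If it is in any of envelopes 1, 2, and 4 (prior 1/4 each): envelope 3 is available, opened with probability 5/7; weight (1/4)·(5/7) = 5/28 each.
If it is in envelope 3 (prior 1/4): the presenter opened envelope 3, so this case is ruled out; weight (1/4)·0 = 0.
The weights sum to 15/28.
So P(the cheque in envelope 1 | the presenter opened envelope 3) = (5/28) / (15/28) = 1/3.

1/3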